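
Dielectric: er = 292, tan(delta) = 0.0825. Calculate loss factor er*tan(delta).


Loss = 292 * 0.0825 = 24.09

24.09


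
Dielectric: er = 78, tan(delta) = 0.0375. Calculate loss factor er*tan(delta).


Loss = 78 * 0.0375 = 2.925

2.925


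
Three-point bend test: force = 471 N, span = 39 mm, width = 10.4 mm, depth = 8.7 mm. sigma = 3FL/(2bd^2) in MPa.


sigma = 3*471*39/(2*10.4*8.7^2) = 35.0 MPa

35.0


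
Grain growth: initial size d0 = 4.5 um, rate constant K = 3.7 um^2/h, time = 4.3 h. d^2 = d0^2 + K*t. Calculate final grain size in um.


d^2 = 4.5^2 + 3.7*4.3 = 36.16
d = sqrt(36.16) = 6.01 um

6.01


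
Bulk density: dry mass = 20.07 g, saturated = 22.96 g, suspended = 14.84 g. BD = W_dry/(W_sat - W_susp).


BD = 20.07 / (22.96 - 14.84) = 20.07 / 8.12 = 2.472 g/cm^3

2.472


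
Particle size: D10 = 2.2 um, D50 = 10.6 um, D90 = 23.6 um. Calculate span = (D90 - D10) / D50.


Span = (23.6 - 2.2) / 10.6 = 21.4 / 10.6 = 2.019

2.019


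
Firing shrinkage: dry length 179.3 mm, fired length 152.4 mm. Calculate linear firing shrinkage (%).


FS = (179.3 - 152.4) / 179.3 * 100 = 15.0%

15.0


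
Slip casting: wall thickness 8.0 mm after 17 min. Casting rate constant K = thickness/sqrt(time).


K = 8.0 / sqrt(17) = 8.0 / 4.1231 = 1.94 mm/min^0.5

1.94


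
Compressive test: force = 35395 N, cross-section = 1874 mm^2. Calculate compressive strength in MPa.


CS = 35395 / 1874 = 18.9 MPa

18.9


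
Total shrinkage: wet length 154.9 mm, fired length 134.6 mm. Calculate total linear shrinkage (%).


TS = (154.9 - 134.6) / 154.9 * 100 = 13.11%

13.11


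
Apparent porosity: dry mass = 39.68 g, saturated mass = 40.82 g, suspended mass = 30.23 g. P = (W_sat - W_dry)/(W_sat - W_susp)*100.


P = (40.82 - 39.68) / (40.82 - 30.23) * 100 = 1.14 / 10.59 * 100 = 10.8%

10.8


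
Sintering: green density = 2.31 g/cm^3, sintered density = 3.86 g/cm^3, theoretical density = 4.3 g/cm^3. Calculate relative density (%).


Relative = 3.86 / 4.3 * 100 = 89.8%

89.8


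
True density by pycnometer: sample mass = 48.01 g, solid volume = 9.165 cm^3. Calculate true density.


TD = 48.01 / 9.165 = 5.238 g/cm^3

5.238


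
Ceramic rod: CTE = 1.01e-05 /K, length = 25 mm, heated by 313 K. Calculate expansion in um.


dL = 1.01e-05 * 25 * 313 * 1000 = 79.033 um

79.033


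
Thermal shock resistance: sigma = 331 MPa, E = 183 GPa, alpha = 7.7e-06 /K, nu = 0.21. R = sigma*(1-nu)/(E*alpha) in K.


R = 331*(1-0.21)/(183*1000*7.7e-06) = 186 K

186


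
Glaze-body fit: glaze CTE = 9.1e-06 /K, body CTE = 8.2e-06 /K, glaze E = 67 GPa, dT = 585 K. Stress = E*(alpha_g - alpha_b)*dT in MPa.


Stress = 67*1000*(9.1e-06 - 8.2e-06)*585 = 35.3 MPa

35.3


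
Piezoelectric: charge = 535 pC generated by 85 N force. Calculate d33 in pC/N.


d33 = 535 / 85 = 6.3 pC/N

6.3


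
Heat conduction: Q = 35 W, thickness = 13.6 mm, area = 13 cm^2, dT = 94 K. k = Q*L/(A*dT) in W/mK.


k = 35*13.6/1000/(13/10000*94) = 3.9 W/mK

3.9


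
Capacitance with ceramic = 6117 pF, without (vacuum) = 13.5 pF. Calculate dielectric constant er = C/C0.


er = 6117 / 13.5 = 453.11

453.11


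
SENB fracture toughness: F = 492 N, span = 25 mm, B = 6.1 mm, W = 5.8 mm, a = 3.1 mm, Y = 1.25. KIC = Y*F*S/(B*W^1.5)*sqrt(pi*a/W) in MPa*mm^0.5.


KIC = 1.25*492*25/(6.1*5.8^1.5)*sqrt(pi*3.1/5.8) = 233.82

233.82


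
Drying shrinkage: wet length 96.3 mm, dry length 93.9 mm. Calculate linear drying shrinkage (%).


DS = (96.3 - 93.9) / 96.3 * 100 = 2.49%

2.49


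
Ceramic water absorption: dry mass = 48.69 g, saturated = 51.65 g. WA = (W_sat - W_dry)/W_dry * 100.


WA = (51.65 - 48.69) / 48.69 * 100 = 6.08%

6.08


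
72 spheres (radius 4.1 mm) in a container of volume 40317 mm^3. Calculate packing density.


V_sphere = 4/3*pi*4.1^3 = 288.6956 mm^3
Total V = 72*288.6956 = 20786.0832 mm^3
PD = 20786.0832 / 40317 = 0.516

0.516


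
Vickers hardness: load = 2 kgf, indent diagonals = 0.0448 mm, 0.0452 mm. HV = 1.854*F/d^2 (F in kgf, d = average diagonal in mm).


d_avg = (0.0448+0.0452)/2 = 0.045 mm
HV = 1.854*2/0.045^2 = 1831

1831


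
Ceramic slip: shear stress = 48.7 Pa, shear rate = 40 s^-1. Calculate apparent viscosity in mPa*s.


eta = tau/gamma * 1000 = 48.7/40 * 1000 = 1217.5 mPa*s

1217.5


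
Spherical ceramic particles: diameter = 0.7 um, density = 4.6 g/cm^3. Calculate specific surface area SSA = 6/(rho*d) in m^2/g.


SSA = 6 / (4.6 * 0.7) = 1.863 m^2/g

1.863


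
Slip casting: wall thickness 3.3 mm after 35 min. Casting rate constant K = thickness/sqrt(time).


K = 3.3 / sqrt(35) = 3.3 / 5.9161 = 0.558 mm/min^0.5

0.558


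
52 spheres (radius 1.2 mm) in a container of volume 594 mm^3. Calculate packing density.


V_sphere = 4/3*pi*1.2^3 = 7.2382 mm^3
Total V = 52*7.2382 = 376.3864 mm^3
PD = 376.3864 / 594 = 0.634

0.634


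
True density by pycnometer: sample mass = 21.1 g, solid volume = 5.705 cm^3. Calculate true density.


TD = 21.1 / 5.705 = 3.699 g/cm^3

3.699


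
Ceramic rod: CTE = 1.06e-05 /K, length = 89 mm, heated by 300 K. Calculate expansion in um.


dL = 1.06e-05 * 89 * 300 * 1000 = 283.02 um

283.02


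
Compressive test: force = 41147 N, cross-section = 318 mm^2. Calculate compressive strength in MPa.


CS = 41147 / 318 = 129.4 MPa

129.4


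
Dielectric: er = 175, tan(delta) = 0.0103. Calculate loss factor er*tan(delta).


Loss = 175 * 0.0103 = 1.803

1.803


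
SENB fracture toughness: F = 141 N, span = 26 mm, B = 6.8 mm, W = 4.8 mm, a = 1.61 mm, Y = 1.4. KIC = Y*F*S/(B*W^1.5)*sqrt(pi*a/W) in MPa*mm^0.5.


KIC = 1.4*141*26/(6.8*4.8^1.5)*sqrt(pi*1.61/4.8) = 73.67

73.67


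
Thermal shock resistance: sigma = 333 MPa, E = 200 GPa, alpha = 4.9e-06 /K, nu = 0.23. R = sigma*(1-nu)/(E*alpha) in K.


R = 333*(1-0.23)/(200*1000*4.9e-06) = 262 K

262


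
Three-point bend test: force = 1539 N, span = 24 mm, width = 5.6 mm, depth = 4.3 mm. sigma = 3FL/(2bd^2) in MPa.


sigma = 3*1539*24/(2*5.6*4.3^2) = 535.1 MPa

535.1


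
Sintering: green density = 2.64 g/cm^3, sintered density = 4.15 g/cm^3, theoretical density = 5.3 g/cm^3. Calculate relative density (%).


Relative = 4.15 / 5.3 * 100 = 78.3%

78.3


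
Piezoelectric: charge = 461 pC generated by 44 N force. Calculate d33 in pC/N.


d33 = 461 / 44 = 10.5 pC/N

10.5


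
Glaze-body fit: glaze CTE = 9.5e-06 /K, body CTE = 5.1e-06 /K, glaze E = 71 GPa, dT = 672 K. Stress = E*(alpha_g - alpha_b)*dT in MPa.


Stress = 71*1000*(9.5e-06 - 5.1e-06)*672 = 209.9 MPa

209.9


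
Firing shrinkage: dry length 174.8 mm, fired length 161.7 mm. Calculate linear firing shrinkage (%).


FS = (174.8 - 161.7) / 174.8 * 100 = 7.49%

7.49


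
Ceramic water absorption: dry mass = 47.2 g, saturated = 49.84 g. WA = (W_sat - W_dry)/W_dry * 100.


WA = (49.84 - 47.2) / 47.2 * 100 = 5.59%

5.59


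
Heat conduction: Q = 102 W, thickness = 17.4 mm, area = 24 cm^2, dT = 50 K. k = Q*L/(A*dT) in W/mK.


k = 102*17.4/1000/(24/10000*50) = 14.79 W/mK

14.79


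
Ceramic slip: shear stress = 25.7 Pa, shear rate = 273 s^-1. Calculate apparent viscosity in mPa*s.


eta = tau/gamma * 1000 = 25.7/273 * 1000 = 94.1 mPa*s

94.1


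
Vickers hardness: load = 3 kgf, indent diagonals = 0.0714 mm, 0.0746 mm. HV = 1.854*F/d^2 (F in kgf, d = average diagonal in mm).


d_avg = (0.0714+0.0746)/2 = 0.073 mm
HV = 1.854*3/0.073^2 = 1044

1044


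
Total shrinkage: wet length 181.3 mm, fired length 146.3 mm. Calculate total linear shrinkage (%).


TS = (181.3 - 146.3) / 181.3 * 100 = 19.31%

19.31


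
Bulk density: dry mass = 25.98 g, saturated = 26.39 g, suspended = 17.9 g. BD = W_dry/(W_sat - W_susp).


BD = 25.98 / (26.39 - 17.9) = 25.98 / 8.49 = 3.06 g/cm^3

3.06


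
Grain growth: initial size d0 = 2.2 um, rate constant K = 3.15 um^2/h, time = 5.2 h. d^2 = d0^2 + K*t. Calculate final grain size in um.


d^2 = 2.2^2 + 3.15*5.2 = 21.22
d = sqrt(21.22) = 4.61 um

4.61


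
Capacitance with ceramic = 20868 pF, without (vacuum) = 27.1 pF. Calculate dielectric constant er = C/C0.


er = 20868 / 27.1 = 770.04

770.04


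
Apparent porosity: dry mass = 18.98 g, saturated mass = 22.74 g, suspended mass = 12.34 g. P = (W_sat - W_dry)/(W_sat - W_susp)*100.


P = (22.74 - 18.98) / (22.74 - 12.34) * 100 = 3.76 / 10.4 * 100 = 36.2%

36.2


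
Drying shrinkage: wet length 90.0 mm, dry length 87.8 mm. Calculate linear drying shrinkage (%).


DS = (90.0 - 87.8) / 90.0 * 100 = 2.44%

2.44


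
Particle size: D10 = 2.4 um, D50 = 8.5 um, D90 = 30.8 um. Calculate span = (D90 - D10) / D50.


Span = (30.8 - 2.4) / 8.5 = 28.4 / 8.5 = 3.341

3.341


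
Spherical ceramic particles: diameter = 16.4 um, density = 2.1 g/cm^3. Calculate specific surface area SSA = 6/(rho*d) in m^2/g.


SSA = 6 / (2.1 * 16.4) = 0.174 m^2/g

0.174


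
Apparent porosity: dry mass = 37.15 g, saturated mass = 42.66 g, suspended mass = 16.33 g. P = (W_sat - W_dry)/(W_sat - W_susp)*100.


P = (42.66 - 37.15) / (42.66 - 16.33) * 100 = 5.51 / 26.33 * 100 = 20.9%

20.9


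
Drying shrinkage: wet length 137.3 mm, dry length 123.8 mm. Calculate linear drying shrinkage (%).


DS = (137.3 - 123.8) / 137.3 * 100 = 9.83%

9.83


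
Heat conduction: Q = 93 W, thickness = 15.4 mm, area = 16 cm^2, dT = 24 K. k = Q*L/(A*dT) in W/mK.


k = 93*15.4/1000/(16/10000*24) = 37.3 W/mK

37.3


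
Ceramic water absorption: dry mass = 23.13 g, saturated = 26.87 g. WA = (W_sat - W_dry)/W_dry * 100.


WA = (26.87 - 23.13) / 23.13 * 100 = 16.17%

16.17


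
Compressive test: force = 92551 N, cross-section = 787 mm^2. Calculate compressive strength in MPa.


CS = 92551 / 787 = 117.6 MPa

117.6


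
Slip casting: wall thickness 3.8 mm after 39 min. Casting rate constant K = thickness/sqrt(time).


K = 3.8 / sqrt(39) = 3.8 / 6.245 = 0.608 mm/min^0.5

0.608


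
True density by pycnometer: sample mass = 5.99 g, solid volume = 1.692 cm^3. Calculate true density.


TD = 5.99 / 1.692 = 3.54 g/cm^3

3.54


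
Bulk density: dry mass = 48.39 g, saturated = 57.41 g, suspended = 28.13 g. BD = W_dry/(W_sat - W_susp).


BD = 48.39 / (57.41 - 28.13) = 48.39 / 29.28 = 1.653 g/cm^3

1.653


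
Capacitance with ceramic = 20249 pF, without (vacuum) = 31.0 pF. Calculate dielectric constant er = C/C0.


er = 20249 / 31.0 = 653.19

653.19


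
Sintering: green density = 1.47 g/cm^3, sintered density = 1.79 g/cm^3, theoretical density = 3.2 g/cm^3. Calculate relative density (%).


Relative = 1.79 / 3.2 * 100 = 55.9%

55.9


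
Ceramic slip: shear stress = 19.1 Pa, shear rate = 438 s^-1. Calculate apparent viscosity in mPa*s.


eta = tau/gamma * 1000 = 19.1/438 * 1000 = 43.6 mPa*s

43.6


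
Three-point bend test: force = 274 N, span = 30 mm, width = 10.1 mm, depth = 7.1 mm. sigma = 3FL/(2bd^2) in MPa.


sigma = 3*274*30/(2*10.1*7.1^2) = 24.2 MPa

24.2


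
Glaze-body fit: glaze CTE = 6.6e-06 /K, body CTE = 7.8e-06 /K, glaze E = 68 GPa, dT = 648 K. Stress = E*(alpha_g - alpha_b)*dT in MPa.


Stress = 68*1000*(6.6e-06 - 7.8e-06)*648 = -52.9 MPa

-52.9


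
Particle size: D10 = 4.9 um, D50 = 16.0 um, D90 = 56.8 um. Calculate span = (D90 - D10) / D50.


Span = (56.8 - 4.9) / 16.0 = 51.9 / 16.0 = 3.244

3.244


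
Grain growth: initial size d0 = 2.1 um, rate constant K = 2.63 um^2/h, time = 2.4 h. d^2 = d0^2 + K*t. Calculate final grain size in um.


d^2 = 2.1^2 + 2.63*2.4 = 10.722
d = sqrt(10.722) = 3.27 um

3.27


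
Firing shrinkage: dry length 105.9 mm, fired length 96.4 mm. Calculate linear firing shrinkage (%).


FS = (105.9 - 96.4) / 105.9 * 100 = 8.97%

8.97


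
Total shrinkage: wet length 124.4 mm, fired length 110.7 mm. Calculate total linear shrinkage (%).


TS = (124.4 - 110.7) / 124.4 * 100 = 11.01%

11.01


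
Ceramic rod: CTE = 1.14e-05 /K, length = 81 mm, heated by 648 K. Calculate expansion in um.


dL = 1.14e-05 * 81 * 648 * 1000 = 598.363 um

598.363


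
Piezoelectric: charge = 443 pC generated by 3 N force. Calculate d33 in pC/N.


d33 = 443 / 3 = 147.7 pC/N

147.7


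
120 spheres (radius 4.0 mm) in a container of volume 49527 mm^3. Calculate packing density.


V_sphere = 4/3*pi*4.0^3 = 268.0826 mm^3
Total V = 120*268.0826 = 32169.912 mm^3
PD = 32169.912 / 49527 = 0.65

0.65


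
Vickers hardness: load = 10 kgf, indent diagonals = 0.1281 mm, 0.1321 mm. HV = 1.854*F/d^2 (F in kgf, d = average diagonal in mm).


d_avg = (0.1281+0.1321)/2 = 0.1301 mm
HV = 1.854*10/0.1301^2 = 1095

1095


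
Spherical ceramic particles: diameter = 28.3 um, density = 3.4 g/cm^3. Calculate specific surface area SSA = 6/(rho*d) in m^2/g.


SSA = 6 / (3.4 * 28.3) = 0.062 m^2/g

0.062


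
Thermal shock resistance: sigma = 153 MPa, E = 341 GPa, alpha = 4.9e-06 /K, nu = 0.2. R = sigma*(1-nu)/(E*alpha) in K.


R = 153*(1-0.2)/(341*1000*4.9e-06) = 73 K

73


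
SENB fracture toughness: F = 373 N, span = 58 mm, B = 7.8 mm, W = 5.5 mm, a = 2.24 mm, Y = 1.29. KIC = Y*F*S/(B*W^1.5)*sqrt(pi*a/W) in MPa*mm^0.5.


KIC = 1.29*373*58/(7.8*5.5^1.5)*sqrt(pi*2.24/5.5) = 313.77

313.77


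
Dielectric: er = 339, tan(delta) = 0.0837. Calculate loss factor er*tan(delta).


Loss = 339 * 0.0837 = 28.374

28.374


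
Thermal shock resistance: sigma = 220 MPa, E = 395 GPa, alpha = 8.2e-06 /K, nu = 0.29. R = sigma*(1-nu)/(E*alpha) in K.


R = 220*(1-0.29)/(395*1000*8.2e-06) = 48 K

48


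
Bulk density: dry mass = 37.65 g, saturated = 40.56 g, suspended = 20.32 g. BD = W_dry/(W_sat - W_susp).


BD = 37.65 / (40.56 - 20.32) = 37.65 / 20.24 = 1.86 g/cm^3

1.86


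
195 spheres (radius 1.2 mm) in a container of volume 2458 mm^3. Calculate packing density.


V_sphere = 4/3*pi*1.2^3 = 7.2382 mm^3
Total V = 195*7.2382 = 1411.449 mm^3
PD = 1411.449 / 2458 = 0.574

0.574


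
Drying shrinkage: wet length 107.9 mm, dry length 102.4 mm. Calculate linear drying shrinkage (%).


DS = (107.9 - 102.4) / 107.9 * 100 = 5.1%

5.1


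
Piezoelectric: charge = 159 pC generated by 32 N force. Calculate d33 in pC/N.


d33 = 159 / 32 = 5.0 pC/N

5.0


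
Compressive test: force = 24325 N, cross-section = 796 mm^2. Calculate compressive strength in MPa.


CS = 24325 / 796 = 30.6 MPa

30.6


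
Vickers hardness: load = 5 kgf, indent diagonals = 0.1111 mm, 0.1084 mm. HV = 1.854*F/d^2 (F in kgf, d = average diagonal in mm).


d_avg = (0.1111+0.1084)/2 = 0.10975 mm
HV = 1.854*5/0.10975^2 = 770

770


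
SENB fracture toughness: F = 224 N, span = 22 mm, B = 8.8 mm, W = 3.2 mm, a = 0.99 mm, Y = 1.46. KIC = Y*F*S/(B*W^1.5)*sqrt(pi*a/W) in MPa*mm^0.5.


KIC = 1.46*224*22/(8.8*3.2^1.5)*sqrt(pi*0.99/3.2) = 140.81

140.81


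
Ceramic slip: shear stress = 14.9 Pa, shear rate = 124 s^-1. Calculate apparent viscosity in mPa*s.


eta = tau/gamma * 1000 = 14.9/124 * 1000 = 120.2 mPa*s

120.2


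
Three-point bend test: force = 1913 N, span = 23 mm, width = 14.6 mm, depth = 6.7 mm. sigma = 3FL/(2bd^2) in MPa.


sigma = 3*1913*23/(2*14.6*6.7^2) = 100.7 MPa

100.7


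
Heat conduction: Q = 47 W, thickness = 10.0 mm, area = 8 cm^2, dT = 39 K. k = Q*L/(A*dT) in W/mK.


k = 47*10.0/1000/(8/10000*39) = 15.06 W/mK

15.06


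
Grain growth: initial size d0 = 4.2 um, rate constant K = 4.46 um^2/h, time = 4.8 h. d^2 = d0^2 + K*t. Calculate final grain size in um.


d^2 = 4.2^2 + 4.46*4.8 = 39.048
d = sqrt(39.048) = 6.25 um

6.25


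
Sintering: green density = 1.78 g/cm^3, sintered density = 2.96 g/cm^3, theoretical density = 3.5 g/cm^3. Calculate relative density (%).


Relative = 2.96 / 3.5 * 100 = 84.6%

84.6


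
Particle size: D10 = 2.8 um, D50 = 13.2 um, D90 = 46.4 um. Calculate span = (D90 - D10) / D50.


Span = (46.4 - 2.8) / 13.2 = 43.6 / 13.2 = 3.303

3.303


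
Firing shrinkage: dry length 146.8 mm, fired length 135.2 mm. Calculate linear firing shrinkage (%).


FS = (146.8 - 135.2) / 146.8 * 100 = 7.9%

7.9


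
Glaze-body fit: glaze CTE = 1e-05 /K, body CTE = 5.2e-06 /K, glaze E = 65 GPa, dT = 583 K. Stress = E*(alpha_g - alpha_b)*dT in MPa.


Stress = 65*1000*(1e-05 - 5.2e-06)*583 = 181.9 MPa

181.9


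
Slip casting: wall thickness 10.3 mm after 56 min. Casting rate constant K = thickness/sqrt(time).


K = 10.3 / sqrt(56) = 10.3 / 7.4833 = 1.376 mm/min^0.5

1.376


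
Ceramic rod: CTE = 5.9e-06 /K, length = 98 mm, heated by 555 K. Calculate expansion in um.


dL = 5.9e-06 * 98 * 555 * 1000 = 320.901 um

320.901


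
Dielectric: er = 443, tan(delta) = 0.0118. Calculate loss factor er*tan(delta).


Loss = 443 * 0.0118 = 5.227

5.227


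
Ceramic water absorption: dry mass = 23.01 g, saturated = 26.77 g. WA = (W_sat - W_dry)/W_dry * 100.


WA = (26.77 - 23.01) / 23.01 * 100 = 16.34%

16.34


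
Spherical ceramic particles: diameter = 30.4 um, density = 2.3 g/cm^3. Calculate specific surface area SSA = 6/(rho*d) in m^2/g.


SSA = 6 / (2.3 * 30.4) = 0.086 m^2/g

0.086


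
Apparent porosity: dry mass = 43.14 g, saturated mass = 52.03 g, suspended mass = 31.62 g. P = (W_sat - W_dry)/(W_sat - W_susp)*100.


P = (52.03 - 43.14) / (52.03 - 31.62) * 100 = 8.89 / 20.41 * 100 = 43.6%

43.6


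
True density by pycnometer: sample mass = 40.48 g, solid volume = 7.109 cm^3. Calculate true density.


TD = 40.48 / 7.109 = 5.694 g/cm^3

5.694


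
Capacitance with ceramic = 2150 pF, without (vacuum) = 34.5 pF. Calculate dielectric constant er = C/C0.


er = 2150 / 34.5 = 62.32

62.32


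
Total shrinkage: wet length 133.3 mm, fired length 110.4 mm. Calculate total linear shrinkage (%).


TS = (133.3 - 110.4) / 133.3 * 100 = 17.18%

17.18


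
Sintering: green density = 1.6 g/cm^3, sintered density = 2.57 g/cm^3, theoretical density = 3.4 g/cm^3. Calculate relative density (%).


Relative = 2.57 / 3.4 * 100 = 75.6%

75.6


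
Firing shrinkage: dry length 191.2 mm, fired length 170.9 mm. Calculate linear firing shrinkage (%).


FS = (191.2 - 170.9) / 191.2 * 100 = 10.62%

10.62


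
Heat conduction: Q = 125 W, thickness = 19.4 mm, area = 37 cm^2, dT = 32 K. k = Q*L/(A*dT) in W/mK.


k = 125*19.4/1000/(37/10000*32) = 20.48 W/mK

20.48


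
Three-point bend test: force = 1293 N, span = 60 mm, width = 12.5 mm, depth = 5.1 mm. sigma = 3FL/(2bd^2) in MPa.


sigma = 3*1293*60/(2*12.5*5.1^2) = 357.9 MPa

357.9


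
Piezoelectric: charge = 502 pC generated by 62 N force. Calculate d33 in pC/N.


d33 = 502 / 62 = 8.1 pC/N

8.1


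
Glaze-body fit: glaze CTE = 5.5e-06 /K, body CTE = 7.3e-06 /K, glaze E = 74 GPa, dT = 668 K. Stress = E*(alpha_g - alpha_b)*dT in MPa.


Stress = 74*1000*(5.5e-06 - 7.3e-06)*668 = -89.0 MPa

-89.0


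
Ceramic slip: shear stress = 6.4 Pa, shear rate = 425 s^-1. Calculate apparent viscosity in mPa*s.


eta = tau/gamma * 1000 = 6.4/425 * 1000 = 15.1 mPa*s

15.1


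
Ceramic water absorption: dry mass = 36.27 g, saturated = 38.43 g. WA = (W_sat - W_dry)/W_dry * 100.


WA = (38.43 - 36.27) / 36.27 * 100 = 5.96%

5.96


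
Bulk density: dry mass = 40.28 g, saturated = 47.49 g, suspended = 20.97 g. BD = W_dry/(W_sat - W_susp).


BD = 40.28 / (47.49 - 20.97) = 40.28 / 26.52 = 1.519 g/cm^3

1.519


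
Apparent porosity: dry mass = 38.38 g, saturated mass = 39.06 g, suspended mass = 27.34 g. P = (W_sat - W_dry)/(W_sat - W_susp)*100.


P = (39.06 - 38.38) / (39.06 - 27.34) * 100 = 0.68 / 11.72 * 100 = 5.8%

5.8


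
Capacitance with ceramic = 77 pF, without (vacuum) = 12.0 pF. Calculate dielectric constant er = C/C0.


er = 77 / 12.0 = 6.42

6.42


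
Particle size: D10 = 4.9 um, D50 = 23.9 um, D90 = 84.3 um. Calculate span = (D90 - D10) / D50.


Span = (84.3 - 4.9) / 23.9 = 79.4 / 23.9 = 3.322

3.322


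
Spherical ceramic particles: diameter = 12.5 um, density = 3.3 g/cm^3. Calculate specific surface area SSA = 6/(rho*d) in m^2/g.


SSA = 6 / (3.3 * 12.5) = 0.145 m^2/g

0.145


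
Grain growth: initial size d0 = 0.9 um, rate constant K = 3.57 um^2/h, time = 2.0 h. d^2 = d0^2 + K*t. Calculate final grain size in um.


d^2 = 0.9^2 + 3.57*2.0 = 7.95
d = sqrt(7.95) = 2.82 um

2.82


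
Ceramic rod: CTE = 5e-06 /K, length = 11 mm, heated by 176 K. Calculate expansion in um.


dL = 5e-06 * 11 * 176 * 1000 = 9.68 um

9.68


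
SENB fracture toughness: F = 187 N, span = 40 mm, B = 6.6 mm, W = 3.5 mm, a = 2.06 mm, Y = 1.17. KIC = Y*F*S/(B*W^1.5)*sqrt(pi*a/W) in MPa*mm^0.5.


KIC = 1.17*187*40/(6.6*3.5^1.5)*sqrt(pi*2.06/3.5) = 275.37

275.37


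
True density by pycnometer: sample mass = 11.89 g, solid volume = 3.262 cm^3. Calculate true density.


TD = 11.89 / 3.262 = 3.645 g/cm^3

3.645


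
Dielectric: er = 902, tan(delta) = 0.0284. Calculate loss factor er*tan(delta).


Loss = 902 * 0.0284 = 25.617

25.617


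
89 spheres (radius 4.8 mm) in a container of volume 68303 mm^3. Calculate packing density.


V_sphere = 4/3*pi*4.8^3 = 463.2467 mm^3
Total V = 89*463.2467 = 41228.9563 mm^3
PD = 41228.9563 / 68303 = 0.604

0.604


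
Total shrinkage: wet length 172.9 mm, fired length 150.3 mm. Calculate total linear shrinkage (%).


TS = (172.9 - 150.3) / 172.9 * 100 = 13.07%

13.07


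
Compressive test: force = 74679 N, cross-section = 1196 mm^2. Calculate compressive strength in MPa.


CS = 74679 / 1196 = 62.4 MPa

62.4


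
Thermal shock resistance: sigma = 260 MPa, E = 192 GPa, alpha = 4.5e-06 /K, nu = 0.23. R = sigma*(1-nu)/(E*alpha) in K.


R = 260*(1-0.23)/(192*1000*4.5e-06) = 232 K

232


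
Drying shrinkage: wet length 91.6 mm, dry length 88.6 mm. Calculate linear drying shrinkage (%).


DS = (91.6 - 88.6) / 91.6 * 100 = 3.28%

3.28


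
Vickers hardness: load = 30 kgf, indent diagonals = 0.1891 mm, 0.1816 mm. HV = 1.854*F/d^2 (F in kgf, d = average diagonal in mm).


d_avg = (0.1891+0.1816)/2 = 0.18535 mm
HV = 1.854*30/0.18535^2 = 1619

1619


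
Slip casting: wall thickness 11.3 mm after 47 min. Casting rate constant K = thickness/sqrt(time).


K = 11.3 / sqrt(47) = 11.3 / 6.8557 = 1.648 mm/min^0.5

1.648


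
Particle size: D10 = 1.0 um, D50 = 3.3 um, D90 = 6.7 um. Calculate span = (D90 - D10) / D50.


Span = (6.7 - 1.0) / 3.3 = 5.7 / 3.3 = 1.727

1.727


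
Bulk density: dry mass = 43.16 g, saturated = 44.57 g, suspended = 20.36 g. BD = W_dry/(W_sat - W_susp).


BD = 43.16 / (44.57 - 20.36) = 43.16 / 24.21 = 1.783 g/cm^3

1.783


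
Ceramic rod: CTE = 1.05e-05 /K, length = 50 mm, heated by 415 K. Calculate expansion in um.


dL = 1.05e-05 * 50 * 415 * 1000 = 217.875 um

217.875


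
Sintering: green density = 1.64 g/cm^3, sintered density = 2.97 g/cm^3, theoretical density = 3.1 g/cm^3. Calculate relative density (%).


Relative = 2.97 / 3.1 * 100 = 95.8%

95.8


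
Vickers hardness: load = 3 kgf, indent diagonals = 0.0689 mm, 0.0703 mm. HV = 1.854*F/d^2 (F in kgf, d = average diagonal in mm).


d_avg = (0.0689+0.0703)/2 = 0.0696 mm
HV = 1.854*3/0.0696^2 = 1148

1148


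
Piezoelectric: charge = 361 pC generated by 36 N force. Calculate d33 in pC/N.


d33 = 361 / 36 = 10.0 pC/N

10.0


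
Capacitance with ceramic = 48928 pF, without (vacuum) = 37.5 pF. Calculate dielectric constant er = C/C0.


er = 48928 / 37.5 = 1304.75

1304.75


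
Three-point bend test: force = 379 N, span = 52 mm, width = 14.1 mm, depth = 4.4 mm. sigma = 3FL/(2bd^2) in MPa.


sigma = 3*379*52/(2*14.1*4.4^2) = 108.3 MPa

108.3


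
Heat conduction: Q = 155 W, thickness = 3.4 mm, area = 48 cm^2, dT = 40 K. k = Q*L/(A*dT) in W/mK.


k = 155*3.4/1000/(48/10000*40) = 2.74 W/mK

2.74


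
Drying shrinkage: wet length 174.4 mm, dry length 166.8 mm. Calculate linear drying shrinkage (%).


DS = (174.4 - 166.8) / 174.4 * 100 = 4.36%

4.36


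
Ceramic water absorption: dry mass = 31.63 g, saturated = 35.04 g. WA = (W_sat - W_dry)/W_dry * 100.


WA = (35.04 - 31.63) / 31.63 * 100 = 10.78%

10.78


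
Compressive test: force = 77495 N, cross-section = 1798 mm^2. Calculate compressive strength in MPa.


CS = 77495 / 1798 = 43.1 MPa

43.1


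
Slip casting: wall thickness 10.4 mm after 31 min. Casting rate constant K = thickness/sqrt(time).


K = 10.4 / sqrt(31) = 10.4 / 5.5678 = 1.868 mm/min^0.5

1.868


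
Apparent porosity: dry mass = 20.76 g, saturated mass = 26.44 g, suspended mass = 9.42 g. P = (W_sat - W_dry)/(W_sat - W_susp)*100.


P = (26.44 - 20.76) / (26.44 - 9.42) * 100 = 5.68 / 17.02 * 100 = 33.4%

33.4


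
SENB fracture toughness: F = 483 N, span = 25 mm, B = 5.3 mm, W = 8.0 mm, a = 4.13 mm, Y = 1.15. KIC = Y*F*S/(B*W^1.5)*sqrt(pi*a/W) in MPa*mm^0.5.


KIC = 1.15*483*25/(5.3*8.0^1.5)*sqrt(pi*4.13/8.0) = 147.46

147.46


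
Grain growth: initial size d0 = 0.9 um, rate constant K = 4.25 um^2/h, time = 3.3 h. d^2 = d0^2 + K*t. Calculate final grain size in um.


d^2 = 0.9^2 + 4.25*3.3 = 14.835
d = sqrt(14.835) = 3.85 um

3.85


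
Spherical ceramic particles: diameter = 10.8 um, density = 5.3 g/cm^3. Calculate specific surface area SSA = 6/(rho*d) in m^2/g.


SSA = 6 / (5.3 * 10.8) = 0.105 m^2/g

0.105


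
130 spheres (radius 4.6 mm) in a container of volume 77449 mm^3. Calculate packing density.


V_sphere = 4/3*pi*4.6^3 = 407.7201 mm^3
Total V = 130*407.7201 = 53003.613 mm^3
PD = 53003.613 / 77449 = 0.684

0.684


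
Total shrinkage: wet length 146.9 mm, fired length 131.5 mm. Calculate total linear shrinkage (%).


TS = (146.9 - 131.5) / 146.9 * 100 = 10.48%

10.48


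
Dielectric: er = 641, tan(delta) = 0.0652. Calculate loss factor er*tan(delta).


Loss = 641 * 0.0652 = 41.793

41.793


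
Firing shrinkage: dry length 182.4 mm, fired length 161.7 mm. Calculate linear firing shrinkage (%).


FS = (182.4 - 161.7) / 182.4 * 100 = 11.35%

11.35


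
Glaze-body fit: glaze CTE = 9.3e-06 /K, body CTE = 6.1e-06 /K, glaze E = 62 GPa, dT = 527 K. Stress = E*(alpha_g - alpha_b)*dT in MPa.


Stress = 62*1000*(9.3e-06 - 6.1e-06)*527 = 104.6 MPa

104.6


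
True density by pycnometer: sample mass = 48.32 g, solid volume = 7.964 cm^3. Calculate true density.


TD = 48.32 / 7.964 = 6.067 g/cm^3

6.067


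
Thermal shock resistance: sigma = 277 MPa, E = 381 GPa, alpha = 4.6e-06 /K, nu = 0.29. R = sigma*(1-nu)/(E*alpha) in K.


R = 277*(1-0.29)/(381*1000*4.6e-06) = 112 K

112


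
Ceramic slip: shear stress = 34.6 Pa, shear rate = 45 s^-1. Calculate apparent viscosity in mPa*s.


eta = tau/gamma * 1000 = 34.6/45 * 1000 = 768.9 mPa*s

768.9


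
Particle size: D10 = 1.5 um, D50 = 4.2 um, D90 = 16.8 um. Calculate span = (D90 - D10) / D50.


Span = (16.8 - 1.5) / 4.2 = 15.3 / 4.2 = 3.643

3.643


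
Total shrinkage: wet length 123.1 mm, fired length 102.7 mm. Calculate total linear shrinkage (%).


TS = (123.1 - 102.7) / 123.1 * 100 = 16.57%

16.57


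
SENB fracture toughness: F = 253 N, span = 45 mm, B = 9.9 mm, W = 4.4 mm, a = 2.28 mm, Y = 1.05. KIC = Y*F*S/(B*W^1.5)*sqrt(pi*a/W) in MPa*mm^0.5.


KIC = 1.05*253*45/(9.9*4.4^1.5)*sqrt(pi*2.28/4.4) = 166.93

166.93


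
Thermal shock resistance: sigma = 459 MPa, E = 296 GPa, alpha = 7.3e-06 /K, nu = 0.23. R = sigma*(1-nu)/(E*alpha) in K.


R = 459*(1-0.23)/(296*1000*7.3e-06) = 164 K

164


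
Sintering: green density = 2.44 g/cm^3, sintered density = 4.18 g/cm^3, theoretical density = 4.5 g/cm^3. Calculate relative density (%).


Relative = 4.18 / 4.5 * 100 = 92.9%

92.9


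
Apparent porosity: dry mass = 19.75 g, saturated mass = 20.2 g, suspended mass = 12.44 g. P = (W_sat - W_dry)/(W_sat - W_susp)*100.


P = (20.2 - 19.75) / (20.2 - 12.44) * 100 = 0.45 / 7.76 * 100 = 5.8%

5.8


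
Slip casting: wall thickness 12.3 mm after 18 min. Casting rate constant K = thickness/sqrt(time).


K = 12.3 / sqrt(18) = 12.3 / 4.2426 = 2.899 mm/min^0.5

2.899


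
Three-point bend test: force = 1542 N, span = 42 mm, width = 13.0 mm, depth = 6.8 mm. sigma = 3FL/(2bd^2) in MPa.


sigma = 3*1542*42/(2*13.0*6.8^2) = 161.6 MPa

161.6


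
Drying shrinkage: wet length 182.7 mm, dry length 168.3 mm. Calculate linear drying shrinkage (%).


DS = (182.7 - 168.3) / 182.7 * 100 = 7.88%

7.88


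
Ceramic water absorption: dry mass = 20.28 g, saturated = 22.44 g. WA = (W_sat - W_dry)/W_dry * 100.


WA = (22.44 - 20.28) / 20.28 * 100 = 10.65%

10.65


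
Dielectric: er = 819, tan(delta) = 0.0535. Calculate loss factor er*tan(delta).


Loss = 819 * 0.0535 = 43.817

43.817


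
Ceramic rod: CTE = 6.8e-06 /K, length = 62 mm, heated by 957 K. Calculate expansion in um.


dL = 6.8e-06 * 62 * 957 * 1000 = 403.471 um

403.471


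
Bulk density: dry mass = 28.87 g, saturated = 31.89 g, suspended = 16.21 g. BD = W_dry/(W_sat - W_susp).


BD = 28.87 / (31.89 - 16.21) = 28.87 / 15.68 = 1.841 g/cm^3

1.841


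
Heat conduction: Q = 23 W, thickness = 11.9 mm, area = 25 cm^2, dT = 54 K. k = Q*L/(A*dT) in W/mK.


k = 23*11.9/1000/(25/10000*54) = 2.03 W/mK

2.03


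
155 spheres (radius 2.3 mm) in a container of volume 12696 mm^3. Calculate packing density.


V_sphere = 4/3*pi*2.3^3 = 50.965 mm^3
Total V = 155*50.965 = 7899.575 mm^3
PD = 7899.575 / 12696 = 0.622

0.622


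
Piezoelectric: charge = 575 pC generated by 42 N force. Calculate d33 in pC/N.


d33 = 575 / 42 = 13.7 pC/N

13.7


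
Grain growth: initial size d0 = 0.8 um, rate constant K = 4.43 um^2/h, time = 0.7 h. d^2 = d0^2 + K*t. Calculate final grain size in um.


d^2 = 0.8^2 + 4.43*0.7 = 3.741
d = sqrt(3.741) = 1.93 um

1.93


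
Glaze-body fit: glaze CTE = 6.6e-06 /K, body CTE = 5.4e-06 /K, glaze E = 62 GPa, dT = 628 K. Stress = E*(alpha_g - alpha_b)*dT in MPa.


Stress = 62*1000*(6.6e-06 - 5.4e-06)*628 = 46.7 MPa

46.7


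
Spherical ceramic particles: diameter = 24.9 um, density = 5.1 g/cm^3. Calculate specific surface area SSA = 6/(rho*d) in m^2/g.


SSA = 6 / (5.1 * 24.9) = 0.047 m^2/g

0.047


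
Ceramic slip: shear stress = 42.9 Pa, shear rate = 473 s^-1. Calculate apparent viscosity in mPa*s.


eta = tau/gamma * 1000 = 42.9/473 * 1000 = 90.7 mPa*s

90.7


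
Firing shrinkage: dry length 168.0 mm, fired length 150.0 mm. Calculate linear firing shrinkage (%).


FS = (168.0 - 150.0) / 168.0 * 100 = 10.71%

10.71


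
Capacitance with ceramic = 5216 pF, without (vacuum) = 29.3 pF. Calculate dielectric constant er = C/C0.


er = 5216 / 29.3 = 178.02

178.02


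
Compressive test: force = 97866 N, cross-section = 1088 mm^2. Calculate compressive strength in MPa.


CS = 97866 / 1088 = 90.0 MPa

90.0


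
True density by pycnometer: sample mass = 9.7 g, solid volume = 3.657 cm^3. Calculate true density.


TD = 9.7 / 3.657 = 2.652 g/cm^3

2.652


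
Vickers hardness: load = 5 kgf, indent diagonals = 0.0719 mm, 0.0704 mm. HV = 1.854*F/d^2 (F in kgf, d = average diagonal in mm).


d_avg = (0.0719+0.0704)/2 = 0.07115 mm
HV = 1.854*5/0.07115^2 = 1831

1831


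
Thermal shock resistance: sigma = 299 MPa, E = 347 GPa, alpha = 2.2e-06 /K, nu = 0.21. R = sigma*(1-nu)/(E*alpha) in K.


R = 299*(1-0.21)/(347*1000*2.2e-06) = 309 K

309


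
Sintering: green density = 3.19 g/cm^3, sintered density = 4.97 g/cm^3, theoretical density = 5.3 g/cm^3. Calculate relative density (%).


Relative = 4.97 / 5.3 * 100 = 93.8%

93.8


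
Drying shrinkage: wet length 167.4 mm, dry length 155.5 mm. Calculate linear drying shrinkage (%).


DS = (167.4 - 155.5) / 167.4 * 100 = 7.11%

7.11


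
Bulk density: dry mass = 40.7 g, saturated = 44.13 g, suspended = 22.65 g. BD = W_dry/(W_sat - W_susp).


BD = 40.7 / (44.13 - 22.65) = 40.7 / 21.48 = 1.895 g/cm^3

1.895


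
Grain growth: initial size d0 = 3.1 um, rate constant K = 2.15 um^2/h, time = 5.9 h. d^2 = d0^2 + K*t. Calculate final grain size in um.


d^2 = 3.1^2 + 2.15*5.9 = 22.295
d = sqrt(22.295) = 4.72 um

4.72


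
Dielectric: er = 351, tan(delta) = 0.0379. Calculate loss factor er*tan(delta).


Loss = 351 * 0.0379 = 13.303

13.303


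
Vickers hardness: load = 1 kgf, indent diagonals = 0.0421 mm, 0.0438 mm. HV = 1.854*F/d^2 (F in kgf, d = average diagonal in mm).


d_avg = (0.0421+0.0438)/2 = 0.04295 mm
HV = 1.854*1/0.04295^2 = 1005

1005


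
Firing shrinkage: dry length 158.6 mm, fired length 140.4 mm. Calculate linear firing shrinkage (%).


FS = (158.6 - 140.4) / 158.6 * 100 = 11.48%

11.48


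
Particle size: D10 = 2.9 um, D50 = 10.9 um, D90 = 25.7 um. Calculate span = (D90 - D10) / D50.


Span = (25.7 - 2.9) / 10.9 = 22.8 / 10.9 = 2.092

2.092


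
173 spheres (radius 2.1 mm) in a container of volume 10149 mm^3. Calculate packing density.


V_sphere = 4/3*pi*2.1^3 = 38.7924 mm^3
Total V = 173*38.7924 = 6711.0852 mm^3
PD = 6711.0852 / 10149 = 0.661

0.661


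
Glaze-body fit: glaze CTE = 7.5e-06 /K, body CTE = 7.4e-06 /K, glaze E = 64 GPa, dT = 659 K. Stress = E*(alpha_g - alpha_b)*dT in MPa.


Stress = 64*1000*(7.5e-06 - 7.4e-06)*659 = 4.2 MPa

4.2


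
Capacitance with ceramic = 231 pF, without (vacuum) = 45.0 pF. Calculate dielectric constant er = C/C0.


er = 231 / 45.0 = 5.13

5.13


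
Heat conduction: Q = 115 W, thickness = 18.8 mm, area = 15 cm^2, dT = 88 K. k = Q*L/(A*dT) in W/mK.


k = 115*18.8/1000/(15/10000*88) = 16.38 W/mK

16.38


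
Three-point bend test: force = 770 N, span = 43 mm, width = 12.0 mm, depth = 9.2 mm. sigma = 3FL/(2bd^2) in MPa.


sigma = 3*770*43/(2*12.0*9.2^2) = 48.9 MPa

48.9


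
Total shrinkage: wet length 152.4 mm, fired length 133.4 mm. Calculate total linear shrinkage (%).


TS = (152.4 - 133.4) / 152.4 * 100 = 12.47%

12.47


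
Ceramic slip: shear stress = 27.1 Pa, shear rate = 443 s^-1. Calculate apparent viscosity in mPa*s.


eta = tau/gamma * 1000 = 27.1/443 * 1000 = 61.2 mPa*s

61.2


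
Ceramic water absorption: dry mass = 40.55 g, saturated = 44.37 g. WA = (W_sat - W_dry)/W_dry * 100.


WA = (44.37 - 40.55) / 40.55 * 100 = 9.42%

9.42


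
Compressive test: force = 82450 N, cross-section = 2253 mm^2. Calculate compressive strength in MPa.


CS = 82450 / 2253 = 36.6 MPa

36.6


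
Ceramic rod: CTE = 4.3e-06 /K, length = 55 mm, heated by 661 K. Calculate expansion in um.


dL = 4.3e-06 * 55 * 661 * 1000 = 156.327 um

156.327


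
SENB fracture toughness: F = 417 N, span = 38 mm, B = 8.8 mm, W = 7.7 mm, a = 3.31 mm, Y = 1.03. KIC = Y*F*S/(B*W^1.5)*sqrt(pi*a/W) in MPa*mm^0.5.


KIC = 1.03*417*38/(8.8*7.7^1.5)*sqrt(pi*3.31/7.7) = 100.87

100.87


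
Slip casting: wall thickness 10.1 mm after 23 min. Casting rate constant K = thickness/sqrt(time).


K = 10.1 / sqrt(23) = 10.1 / 4.7958 = 2.106 mm/min^0.5

2.106


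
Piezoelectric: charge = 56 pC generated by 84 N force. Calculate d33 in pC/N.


d33 = 56 / 84 = 0.7 pC/N

0.7


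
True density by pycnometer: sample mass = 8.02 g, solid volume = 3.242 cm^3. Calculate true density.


TD = 8.02 / 3.242 = 2.474 g/cm^3

2.474


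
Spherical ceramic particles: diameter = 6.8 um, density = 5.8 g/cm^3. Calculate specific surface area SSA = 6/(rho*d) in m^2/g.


SSA = 6 / (5.8 * 6.8) = 0.152 m^2/g

0.152


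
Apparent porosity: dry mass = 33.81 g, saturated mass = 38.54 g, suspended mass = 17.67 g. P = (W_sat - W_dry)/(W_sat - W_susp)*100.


P = (38.54 - 33.81) / (38.54 - 17.67) * 100 = 4.73 / 20.87 * 100 = 22.7%

22.7


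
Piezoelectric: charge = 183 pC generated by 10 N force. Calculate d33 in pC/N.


d33 = 183 / 10 = 18.3 pC/N

18.3


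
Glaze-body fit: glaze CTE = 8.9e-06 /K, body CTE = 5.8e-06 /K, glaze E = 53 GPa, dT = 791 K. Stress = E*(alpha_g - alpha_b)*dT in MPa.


Stress = 53*1000*(8.9e-06 - 5.8e-06)*791 = 130.0 MPa

130.0


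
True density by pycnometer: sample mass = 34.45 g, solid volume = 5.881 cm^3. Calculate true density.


TD = 34.45 / 5.881 = 5.858 g/cm^3

5.858


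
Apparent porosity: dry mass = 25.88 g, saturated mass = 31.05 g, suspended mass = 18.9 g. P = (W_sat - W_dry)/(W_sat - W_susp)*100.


P = (31.05 - 25.88) / (31.05 - 18.9) * 100 = 5.17 / 12.15 * 100 = 42.6%

42.6


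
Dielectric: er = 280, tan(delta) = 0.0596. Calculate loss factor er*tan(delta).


Loss = 280 * 0.0596 = 16.688

16.688


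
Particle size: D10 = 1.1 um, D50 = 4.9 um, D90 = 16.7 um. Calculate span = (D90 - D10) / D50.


Span = (16.7 - 1.1) / 4.9 = 15.6 / 4.9 = 3.184

3.184


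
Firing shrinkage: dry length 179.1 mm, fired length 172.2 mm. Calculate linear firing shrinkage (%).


FS = (179.1 - 172.2) / 179.1 * 100 = 3.85%

3.85


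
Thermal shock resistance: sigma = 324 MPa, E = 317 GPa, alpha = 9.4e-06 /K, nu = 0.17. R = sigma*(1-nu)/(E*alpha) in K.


R = 324*(1-0.17)/(317*1000*9.4e-06) = 90 K

90


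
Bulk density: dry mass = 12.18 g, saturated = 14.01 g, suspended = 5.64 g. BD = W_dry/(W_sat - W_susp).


BD = 12.18 / (14.01 - 5.64) = 12.18 / 8.37 = 1.455 g/cm^3

1.455


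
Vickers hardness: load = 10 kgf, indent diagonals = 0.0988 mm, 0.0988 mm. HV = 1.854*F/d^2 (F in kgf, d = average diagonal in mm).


d_avg = (0.0988+0.0988)/2 = 0.0988 mm
HV = 1.854*10/0.0988^2 = 1899

1899


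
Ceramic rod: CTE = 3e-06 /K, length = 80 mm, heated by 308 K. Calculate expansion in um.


dL = 3e-06 * 80 * 308 * 1000 = 73.92 um

73.92


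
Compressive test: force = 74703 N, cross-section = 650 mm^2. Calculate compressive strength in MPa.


CS = 74703 / 650 = 114.9 MPa

114.9


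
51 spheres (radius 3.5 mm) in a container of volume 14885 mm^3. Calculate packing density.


V_sphere = 4/3*pi*3.5^3 = 179.5944 mm^3
Total V = 51*179.5944 = 9159.3144 mm^3
PD = 9159.3144 / 14885 = 0.615

0.615


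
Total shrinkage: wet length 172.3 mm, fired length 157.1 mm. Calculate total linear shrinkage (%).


TS = (172.3 - 157.1) / 172.3 * 100 = 8.82%

8.82


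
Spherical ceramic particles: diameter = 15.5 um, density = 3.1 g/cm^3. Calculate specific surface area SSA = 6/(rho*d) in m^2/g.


SSA = 6 / (3.1 * 15.5) = 0.125 m^2/g

0.125


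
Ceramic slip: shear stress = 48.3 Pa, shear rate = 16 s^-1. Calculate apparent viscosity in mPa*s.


eta = tau/gamma * 1000 = 48.3/16 * 1000 = 3018.8 mPa*s

3018.8


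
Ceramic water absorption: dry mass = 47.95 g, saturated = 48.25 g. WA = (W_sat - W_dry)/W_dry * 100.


WA = (48.25 - 47.95) / 47.95 * 100 = 0.63%

0.63


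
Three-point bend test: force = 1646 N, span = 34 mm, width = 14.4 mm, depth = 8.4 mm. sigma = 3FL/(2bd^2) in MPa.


sigma = 3*1646*34/(2*14.4*8.4^2) = 82.6 MPa

82.6


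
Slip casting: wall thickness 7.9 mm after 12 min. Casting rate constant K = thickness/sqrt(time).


K = 7.9 / sqrt(12) = 7.9 / 3.4641 = 2.281 mm/min^0.5

2.281


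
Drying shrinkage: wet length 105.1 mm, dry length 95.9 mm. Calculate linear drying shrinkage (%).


DS = (105.1 - 95.9) / 105.1 * 100 = 8.75%

8.75


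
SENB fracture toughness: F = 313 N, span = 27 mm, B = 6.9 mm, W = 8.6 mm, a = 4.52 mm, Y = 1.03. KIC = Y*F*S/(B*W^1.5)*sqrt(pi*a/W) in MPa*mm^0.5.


KIC = 1.03*313*27/(6.9*8.6^1.5)*sqrt(pi*4.52/8.6) = 64.28

64.28


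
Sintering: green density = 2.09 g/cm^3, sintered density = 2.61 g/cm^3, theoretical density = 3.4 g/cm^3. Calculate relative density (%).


Relative = 2.61 / 3.4 * 100 = 76.8%

76.8


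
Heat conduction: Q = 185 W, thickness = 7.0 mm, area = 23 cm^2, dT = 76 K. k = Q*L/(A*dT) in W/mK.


k = 185*7.0/1000/(23/10000*76) = 7.41 W/mK

7.41
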